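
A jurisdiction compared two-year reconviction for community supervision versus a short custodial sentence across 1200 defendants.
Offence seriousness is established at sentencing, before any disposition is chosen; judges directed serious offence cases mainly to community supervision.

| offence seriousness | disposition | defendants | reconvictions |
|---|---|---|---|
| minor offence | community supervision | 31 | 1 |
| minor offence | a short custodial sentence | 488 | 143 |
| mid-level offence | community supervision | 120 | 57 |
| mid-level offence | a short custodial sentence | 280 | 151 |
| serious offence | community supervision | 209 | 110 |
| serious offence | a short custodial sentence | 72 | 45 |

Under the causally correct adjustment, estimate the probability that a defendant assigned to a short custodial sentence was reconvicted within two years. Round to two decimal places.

0.45

community supervision is lower inside every offence seriousness stratum but a short custodial sentence is lower in aggregate. Whether to stratify depends on how offence seriousness relates to the disposition.
The imbalance in offence seriousness arose from how defendants were allocated, not from anything the disposition did; and offence seriousness independently affects the outcome. The pooled gap is confounded — condition on offence seriousness.
Standardising a short custodial sentence to the population offence seriousness mix: 0.432·143/488 + 0.333·151/280 + 0.234·45/72 = 0.453.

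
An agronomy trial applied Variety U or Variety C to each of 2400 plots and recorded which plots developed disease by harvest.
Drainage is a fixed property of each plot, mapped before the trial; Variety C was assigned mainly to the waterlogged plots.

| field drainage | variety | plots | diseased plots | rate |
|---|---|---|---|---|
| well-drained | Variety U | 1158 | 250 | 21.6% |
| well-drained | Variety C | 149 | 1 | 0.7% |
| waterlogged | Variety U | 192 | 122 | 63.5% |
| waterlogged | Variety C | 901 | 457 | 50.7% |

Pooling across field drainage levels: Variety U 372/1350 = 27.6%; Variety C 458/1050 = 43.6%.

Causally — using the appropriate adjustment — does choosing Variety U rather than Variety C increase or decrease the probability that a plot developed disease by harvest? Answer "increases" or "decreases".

Variety C is lower inside every field drainage stratum but Variety U is lower in aggregate. Whether to stratify depends on how field drainage relates to the variety.
Field drainage differs across varietys for reasons unrelated to any effect of the variety itself, and it separately predicts the outcome — a classic confounder. We must compare within field drainage levels.
Within each level — well-drained: 21.6% vs 0.7%; waterlogged: 63.5% vs 50.7% — Variety C is lower every time.

increases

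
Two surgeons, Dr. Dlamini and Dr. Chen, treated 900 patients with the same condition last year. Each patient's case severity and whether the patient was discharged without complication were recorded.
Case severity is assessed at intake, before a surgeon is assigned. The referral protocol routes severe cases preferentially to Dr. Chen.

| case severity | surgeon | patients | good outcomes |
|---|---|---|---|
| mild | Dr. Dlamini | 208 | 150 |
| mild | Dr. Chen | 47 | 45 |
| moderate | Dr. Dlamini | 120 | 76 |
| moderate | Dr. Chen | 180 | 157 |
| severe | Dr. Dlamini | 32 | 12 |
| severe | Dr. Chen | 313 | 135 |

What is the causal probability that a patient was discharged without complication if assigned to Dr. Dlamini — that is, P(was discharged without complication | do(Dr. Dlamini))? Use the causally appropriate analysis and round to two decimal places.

The stratified and pooled comparisons disagree (Dr. Chen wins within each case severity; Dr. Dlamini wins overall), so the answer turns on the causal role of case severity.
Nothing the surgeon does changes case severity; the imbalance is an allocation artefact. With case severity also predicting the outcome, the pooled figure is confounded, and the within-stratum comparison is the causal one.
Standardising Dr. Dlamini to the population case severity mix: 0.283·150/208 + 0.333·76/120 + 0.383·12/32 = 0.559.

0.56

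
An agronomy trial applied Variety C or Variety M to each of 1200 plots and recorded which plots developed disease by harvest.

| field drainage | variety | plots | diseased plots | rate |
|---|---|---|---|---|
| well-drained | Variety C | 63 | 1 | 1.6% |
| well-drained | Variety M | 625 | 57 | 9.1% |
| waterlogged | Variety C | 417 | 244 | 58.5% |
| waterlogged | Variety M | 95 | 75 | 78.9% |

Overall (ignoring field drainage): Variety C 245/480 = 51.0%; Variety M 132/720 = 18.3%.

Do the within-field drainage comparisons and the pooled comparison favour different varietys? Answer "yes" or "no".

yes

Within each field drainage level (well-drained 1.6% vs 9.1%; waterlogged 58.5% vs 78.9%), Variety C has the lower rate every time. Pooled: 51.0% vs 18.3% — Variety M has the lower rate overall. The two comparisons disagree.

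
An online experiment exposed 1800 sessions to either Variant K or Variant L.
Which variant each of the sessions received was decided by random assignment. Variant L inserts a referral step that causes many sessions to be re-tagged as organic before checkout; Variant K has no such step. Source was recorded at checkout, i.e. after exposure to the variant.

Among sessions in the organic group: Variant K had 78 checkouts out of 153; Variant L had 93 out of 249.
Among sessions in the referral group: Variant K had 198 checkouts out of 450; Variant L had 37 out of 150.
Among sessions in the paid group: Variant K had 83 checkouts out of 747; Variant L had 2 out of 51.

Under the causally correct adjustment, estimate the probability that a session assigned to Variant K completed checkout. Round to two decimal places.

0.27

Within every traffic source level Variant K has the higher rate, yet pooled Variant L does — Simpson's reversal.
Stratifying would compare variants among sessions the variants themselves sorted into traffic source groups — a form of selection on an intermediate. The unconditioned pooled rates give the total causal effect.
So P(outcome | do(Variant K)) is just the pooled rate for Variant K: 359/1350 = 0.266.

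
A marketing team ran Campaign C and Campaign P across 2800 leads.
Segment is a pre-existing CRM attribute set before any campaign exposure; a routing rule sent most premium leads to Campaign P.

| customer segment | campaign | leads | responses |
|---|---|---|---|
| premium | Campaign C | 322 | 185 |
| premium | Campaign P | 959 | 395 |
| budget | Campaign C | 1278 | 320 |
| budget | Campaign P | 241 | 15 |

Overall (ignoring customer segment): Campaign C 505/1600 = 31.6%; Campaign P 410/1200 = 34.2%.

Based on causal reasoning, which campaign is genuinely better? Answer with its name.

Campaign C

The stratified and pooled comparisons disagree (Campaign C wins within each customer segment; Campaign P wins overall), so the answer turns on the causal role of customer segment.
Here customer segment is a common cause — it drives both which campaign a case falls under and the outcome. The crude comparison mixes populations; the stratum-specific rates are the causally relevant ones.
Within each level — premium: 57.5% vs 41.2%; budget: 25.0% vs 6.2% — Campaign C is higher every time.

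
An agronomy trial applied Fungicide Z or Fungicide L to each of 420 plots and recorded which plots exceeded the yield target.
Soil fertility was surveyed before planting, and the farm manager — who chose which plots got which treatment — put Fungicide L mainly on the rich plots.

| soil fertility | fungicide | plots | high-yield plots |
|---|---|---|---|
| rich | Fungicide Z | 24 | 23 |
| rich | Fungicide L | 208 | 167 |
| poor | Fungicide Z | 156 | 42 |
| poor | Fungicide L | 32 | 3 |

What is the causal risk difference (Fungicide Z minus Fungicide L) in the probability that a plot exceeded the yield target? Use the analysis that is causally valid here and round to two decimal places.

+0.16

Nothing the fungicide does changes soil fertility; the imbalance is an allocation artefact. With soil fertility also predicting the outcome, the pooled figure is confounded, and the within-stratum comparison is the causal one.
Adjusting over the population distribution of soil fertility: 0.552·(0.958−0.803) + 0.448·(0.269−0.094) = +0.164.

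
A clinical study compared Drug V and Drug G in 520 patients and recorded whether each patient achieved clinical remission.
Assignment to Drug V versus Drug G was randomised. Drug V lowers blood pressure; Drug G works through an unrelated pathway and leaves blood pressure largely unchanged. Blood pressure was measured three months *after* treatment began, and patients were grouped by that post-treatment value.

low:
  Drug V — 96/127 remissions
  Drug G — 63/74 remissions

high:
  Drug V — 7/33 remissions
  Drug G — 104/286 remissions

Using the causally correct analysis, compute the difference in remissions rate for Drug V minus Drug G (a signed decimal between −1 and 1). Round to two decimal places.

Drug G is higher inside every blood pressure stratum but Drug V is higher in aggregate. Whether to stratify depends on how blood pressure relates to the drug.
Blood pressure here is a post-treatment variable shaped by the drug; conditioning on it would introduce bias rather than remove it. The overall comparison is the causal one.
The causal difference is the pooled difference: 0.644 − 0.464 = +0.180.

+0.18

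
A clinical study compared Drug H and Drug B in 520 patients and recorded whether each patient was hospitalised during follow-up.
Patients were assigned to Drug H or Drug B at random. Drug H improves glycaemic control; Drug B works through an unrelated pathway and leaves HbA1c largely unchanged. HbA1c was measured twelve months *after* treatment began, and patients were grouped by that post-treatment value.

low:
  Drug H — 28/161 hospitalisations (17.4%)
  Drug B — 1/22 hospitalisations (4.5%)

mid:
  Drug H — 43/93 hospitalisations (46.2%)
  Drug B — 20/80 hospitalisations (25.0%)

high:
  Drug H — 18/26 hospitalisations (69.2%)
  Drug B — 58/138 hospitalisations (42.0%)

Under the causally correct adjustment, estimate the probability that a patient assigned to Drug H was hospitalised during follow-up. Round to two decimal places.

0.32

HbA1c is downstream of the drug. One should not condition on a consequence of treatment, so the overall rates are the right comparison.
So P(outcome | do(Drug H)) is just the pooled rate for Drug H: 89/280 = 0.318.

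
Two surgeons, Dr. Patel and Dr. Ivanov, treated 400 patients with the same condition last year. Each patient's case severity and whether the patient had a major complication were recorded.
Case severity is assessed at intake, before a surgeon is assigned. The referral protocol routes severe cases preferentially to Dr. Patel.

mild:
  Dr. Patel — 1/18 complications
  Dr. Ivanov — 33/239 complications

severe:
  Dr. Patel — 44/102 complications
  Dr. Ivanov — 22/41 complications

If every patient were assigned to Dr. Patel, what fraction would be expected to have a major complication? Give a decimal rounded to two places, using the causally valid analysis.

0.19

The imbalance in case severity arose from how patients were allocated, not from anything the surgeon did; and case severity independently affects the outcome. The pooled gap is confounded — condition on case severity.
Standardising Dr. Patel to the population case severity mix: 0.642·1/18 + 0.357·44/102 = 0.190.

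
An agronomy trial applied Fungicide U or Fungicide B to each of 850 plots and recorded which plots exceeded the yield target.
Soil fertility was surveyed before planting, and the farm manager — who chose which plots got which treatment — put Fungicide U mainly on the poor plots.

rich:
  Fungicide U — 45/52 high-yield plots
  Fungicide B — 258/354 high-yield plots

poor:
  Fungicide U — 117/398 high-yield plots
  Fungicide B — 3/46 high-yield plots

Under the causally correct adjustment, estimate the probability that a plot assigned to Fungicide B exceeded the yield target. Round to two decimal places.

Nothing the fungicide does changes soil fertility; the imbalance is an allocation artefact. With soil fertility also predicting the outcome, the pooled figure is confounded, and the within-stratum comparison is the causal one.
Standardising Fungicide B to the population soil fertility mix: 0.478·258/354 + 0.522·3/46 = 0.382.

0.38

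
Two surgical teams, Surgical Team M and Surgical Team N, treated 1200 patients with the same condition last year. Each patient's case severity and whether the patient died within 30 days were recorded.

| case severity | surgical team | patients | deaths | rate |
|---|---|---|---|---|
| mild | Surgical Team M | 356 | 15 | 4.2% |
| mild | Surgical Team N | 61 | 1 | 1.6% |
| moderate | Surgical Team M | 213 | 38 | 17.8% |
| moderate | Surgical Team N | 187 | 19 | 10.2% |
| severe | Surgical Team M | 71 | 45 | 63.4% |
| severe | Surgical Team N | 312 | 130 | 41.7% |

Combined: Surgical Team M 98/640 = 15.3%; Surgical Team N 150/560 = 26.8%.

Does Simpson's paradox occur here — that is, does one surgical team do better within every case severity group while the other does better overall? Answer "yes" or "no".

yes

Within each case severity level (mild 4.2% vs 1.6%; moderate 17.8% vs 10.2%; severe 63.4% vs 41.7%), Surgical Team N has the lower rate every time. Pooled: 15.3% vs 26.8% — Surgical Team M has the lower rate overall. The two comparisons disagree.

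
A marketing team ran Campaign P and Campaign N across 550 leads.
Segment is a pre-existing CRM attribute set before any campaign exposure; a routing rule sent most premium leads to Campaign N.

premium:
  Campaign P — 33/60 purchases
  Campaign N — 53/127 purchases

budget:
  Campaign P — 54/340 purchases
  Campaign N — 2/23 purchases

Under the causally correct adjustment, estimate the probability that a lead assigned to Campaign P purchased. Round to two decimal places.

0.29

The customer segment-specific comparison favours Campaign P throughout, but the pooled figures favour Campaign N. The question is whether to condition on customer segment.
Since customer segment is a pre-existing factor (not a product of the campaign) and it affects the outcome on its own, it is a confounder. The stratified rates, not the pooled rate, identify the causal effect.
Standardising Campaign P to the population customer segment mix: 0.340·33/60 + 0.660·54/340 = 0.292.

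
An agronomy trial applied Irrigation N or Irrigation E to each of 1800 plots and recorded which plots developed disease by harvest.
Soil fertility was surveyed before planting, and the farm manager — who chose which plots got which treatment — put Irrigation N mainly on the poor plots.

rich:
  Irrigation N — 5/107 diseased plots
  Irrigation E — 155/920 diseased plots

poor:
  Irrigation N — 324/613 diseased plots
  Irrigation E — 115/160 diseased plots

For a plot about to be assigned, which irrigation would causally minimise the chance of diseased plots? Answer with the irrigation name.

Irrigation N

Soil fertility is set before the irrigation has any effect — it is not caused by the irrigation — and it independently drives the outcome. That makes it a confounder, so the causal comparison is within soil fertility levels.
Within each level — rich: 4.7% vs 16.8%; poor: 52.9% vs 71.9% — Irrigation N is lower every time.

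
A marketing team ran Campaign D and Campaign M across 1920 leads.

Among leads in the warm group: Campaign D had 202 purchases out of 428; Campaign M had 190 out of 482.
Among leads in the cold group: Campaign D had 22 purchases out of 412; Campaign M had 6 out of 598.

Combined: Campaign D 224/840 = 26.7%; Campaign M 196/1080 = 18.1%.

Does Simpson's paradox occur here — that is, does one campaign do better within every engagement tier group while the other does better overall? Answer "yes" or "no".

Within each engagement tier level (warm 47.2% vs 39.4%; cold 5.3% vs 1.0%), Campaign D has the higher rate every time. Pooled: 26.7% vs 18.1% — Campaign D has the higher rate overall. They agree.

no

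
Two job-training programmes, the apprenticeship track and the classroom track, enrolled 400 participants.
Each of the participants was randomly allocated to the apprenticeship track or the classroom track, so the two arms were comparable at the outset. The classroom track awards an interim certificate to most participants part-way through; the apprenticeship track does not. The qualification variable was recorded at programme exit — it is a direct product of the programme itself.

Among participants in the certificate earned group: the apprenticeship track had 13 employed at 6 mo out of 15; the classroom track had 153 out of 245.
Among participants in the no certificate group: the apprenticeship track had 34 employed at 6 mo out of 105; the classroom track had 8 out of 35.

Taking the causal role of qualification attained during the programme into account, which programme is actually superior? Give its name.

Within every qualification attained during the programme level the apprenticeship track has the higher rate, yet pooled the classroom track does — Simpson's reversal.
Qualification attained during the programme is recorded after the programme and is itself shifted by it — it sits on the causal path from programme to outcome. Conditioning on a mediator would strip out part of the effect we want; the pooled comparison gives the total causal effect.
Pooled: the apprenticeship track 39.2% vs the classroom track 57.5%; the classroom track is higher overall.

the classroom track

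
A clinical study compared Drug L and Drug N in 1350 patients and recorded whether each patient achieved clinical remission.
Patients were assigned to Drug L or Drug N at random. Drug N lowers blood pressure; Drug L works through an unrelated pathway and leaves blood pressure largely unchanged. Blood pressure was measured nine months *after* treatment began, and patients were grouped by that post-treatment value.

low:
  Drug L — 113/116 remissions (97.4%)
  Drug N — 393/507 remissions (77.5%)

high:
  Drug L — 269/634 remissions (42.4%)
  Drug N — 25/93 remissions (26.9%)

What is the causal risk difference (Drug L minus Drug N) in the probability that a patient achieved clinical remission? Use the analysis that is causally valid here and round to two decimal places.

Stratifying would compare drugs among patients the drugs themselves sorted into blood pressure groups — a form of selection on an intermediate. The unconditioned pooled rates give the total causal effect.
The causal difference is the pooled difference: 0.509 − 0.697 = -0.187.

-0.19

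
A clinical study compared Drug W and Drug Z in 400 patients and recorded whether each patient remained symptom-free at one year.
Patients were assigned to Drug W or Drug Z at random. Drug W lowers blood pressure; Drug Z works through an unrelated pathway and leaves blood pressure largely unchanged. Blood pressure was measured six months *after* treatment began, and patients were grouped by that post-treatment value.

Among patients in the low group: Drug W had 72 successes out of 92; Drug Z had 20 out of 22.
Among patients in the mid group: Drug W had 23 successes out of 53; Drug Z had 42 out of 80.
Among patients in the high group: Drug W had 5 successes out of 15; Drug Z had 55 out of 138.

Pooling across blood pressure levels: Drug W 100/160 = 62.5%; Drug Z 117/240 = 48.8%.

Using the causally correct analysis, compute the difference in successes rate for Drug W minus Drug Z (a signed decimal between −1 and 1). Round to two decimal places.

+0.14

The stratified and pooled comparisons disagree (Drug Z wins within each blood pressure; Drug W wins overall), so the answer turns on the causal role of blood pressure.
Blood pressure is recorded after the drug and is itself shifted by it — it sits on the causal path from drug to outcome. Conditioning on a mediator would strip out part of the effect we want; the pooled comparison gives the total causal effect.
The causal difference is the pooled difference: 0.625 − 0.487 = +0.138.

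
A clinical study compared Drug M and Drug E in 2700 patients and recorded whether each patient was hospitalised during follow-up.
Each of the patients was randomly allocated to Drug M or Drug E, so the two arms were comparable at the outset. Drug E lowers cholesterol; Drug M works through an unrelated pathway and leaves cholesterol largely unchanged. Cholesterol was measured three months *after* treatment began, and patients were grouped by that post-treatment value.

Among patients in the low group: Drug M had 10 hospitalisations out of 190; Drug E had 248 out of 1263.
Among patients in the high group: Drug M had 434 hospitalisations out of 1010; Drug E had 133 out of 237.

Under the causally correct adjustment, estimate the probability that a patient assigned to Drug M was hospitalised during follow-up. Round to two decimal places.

0.37

Stratifying would compare drugs among patients the drugs themselves sorted into cholesterol groups — a form of selection on an intermediate. The unconditioned pooled rates give the total causal effect.
So P(outcome | do(Drug M)) is just the pooled rate for Drug M: 444/1200 = 0.370.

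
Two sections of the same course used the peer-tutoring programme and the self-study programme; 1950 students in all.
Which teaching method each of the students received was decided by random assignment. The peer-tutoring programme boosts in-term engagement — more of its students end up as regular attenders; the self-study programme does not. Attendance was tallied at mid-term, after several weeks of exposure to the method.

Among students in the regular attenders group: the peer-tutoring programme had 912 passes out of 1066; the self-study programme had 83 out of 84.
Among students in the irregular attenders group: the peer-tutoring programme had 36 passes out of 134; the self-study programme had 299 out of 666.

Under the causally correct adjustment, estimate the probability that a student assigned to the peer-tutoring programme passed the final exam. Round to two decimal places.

Mid-term attendance is downstream of the teaching method. One should not condition on a consequence of treatment, so the overall rates are the right comparison.
So P(outcome | do(the peer-tutoring programme)) is just the pooled rate for the peer-tutoring programme: 948/1200 = 0.790.

0.79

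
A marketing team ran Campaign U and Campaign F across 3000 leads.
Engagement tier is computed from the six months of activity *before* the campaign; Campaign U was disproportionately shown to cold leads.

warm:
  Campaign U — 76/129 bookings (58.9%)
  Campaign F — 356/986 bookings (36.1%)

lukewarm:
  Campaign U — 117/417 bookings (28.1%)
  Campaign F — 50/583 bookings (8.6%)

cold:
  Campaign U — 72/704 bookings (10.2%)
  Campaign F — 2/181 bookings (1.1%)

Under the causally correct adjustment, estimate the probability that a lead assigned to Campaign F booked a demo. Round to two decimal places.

0.17

The engagement tier-specific comparison favours Campaign U throughout, but the pooled figures favour Campaign F. The question is whether to condition on engagement tier.
Engagement tier differs across campaigns for reasons unrelated to any effect of the campaign itself, and it separately predicts the outcome — a classic confounder. We must compare within engagement tier levels.
Standardising Campaign F to the population engagement tier mix: 0.372·356/986 + 0.333·50/583 + 0.295·2/181 = 0.166.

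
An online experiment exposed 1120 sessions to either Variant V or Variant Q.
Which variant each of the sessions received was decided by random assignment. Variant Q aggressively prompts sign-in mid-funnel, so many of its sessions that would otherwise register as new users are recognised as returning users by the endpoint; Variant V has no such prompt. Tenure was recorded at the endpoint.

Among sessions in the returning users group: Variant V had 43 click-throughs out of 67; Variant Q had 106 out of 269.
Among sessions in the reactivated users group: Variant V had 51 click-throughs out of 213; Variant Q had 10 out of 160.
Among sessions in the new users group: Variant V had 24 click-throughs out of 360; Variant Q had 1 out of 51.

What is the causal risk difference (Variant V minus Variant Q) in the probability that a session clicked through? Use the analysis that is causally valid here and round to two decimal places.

Stratifying would compare variants among sessions the variants themselves sorted into user tenure groups — a form of selection on an intermediate. The unconditioned pooled rates give the total causal effect.
The causal difference is the pooled difference: 0.184 − 0.244 = -0.059.

-0.06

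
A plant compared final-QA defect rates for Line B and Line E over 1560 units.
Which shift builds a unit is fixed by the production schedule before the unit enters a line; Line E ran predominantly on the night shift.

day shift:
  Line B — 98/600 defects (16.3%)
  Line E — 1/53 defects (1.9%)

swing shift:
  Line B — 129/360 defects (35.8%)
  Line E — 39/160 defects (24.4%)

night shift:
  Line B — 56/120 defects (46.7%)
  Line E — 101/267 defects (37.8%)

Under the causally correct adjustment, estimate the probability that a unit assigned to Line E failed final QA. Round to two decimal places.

The stratified and pooled comparisons disagree (Line E wins within each shift; Line B wins overall), so the answer turns on the causal role of shift.
Shift differs across lines for reasons unrelated to any effect of the line itself, and it separately predicts the outcome — a classic confounder. We must compare within shift levels.
Standardising Line E to the population shift mix: 0.419·1/53 + 0.333·39/160 + 0.248·101/267 = 0.183.

0.18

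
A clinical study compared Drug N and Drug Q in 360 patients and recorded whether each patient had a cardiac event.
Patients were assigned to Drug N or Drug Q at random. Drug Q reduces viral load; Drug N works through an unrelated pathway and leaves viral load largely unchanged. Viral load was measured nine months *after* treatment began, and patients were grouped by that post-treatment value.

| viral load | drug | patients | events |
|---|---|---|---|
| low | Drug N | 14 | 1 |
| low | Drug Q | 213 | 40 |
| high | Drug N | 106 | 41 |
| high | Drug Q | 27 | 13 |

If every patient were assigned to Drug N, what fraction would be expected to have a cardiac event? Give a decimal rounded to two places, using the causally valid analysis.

Within every viral load level Drug N has the lower rate, yet pooled Drug Q does — Simpson's reversal.
Viral load is downstream of the drug. One should not condition on a consequence of treatment, so the overall rates are the right comparison.
So P(outcome | do(Drug N)) is just the pooled rate for Drug N: 42/120 = 0.350.

0.35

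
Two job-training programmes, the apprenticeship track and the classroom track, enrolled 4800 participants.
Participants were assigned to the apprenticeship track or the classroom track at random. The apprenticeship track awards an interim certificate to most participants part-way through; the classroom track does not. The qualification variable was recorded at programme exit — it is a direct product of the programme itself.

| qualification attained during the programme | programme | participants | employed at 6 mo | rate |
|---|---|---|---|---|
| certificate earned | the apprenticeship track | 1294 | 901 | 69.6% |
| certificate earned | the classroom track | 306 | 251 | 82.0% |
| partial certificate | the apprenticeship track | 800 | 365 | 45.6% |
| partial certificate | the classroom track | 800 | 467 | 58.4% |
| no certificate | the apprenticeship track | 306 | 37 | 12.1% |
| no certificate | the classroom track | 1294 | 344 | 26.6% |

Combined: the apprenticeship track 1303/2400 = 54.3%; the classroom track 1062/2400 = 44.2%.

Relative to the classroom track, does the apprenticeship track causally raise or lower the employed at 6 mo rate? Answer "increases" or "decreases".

Qualification attained during the programme is downstream of the programme. One should not condition on a consequence of treatment, so the overall rates are the right comparison.
Pooled: the apprenticeship track 54.3% vs the classroom track 44.2%; the apprenticeship track is higher overall.

increases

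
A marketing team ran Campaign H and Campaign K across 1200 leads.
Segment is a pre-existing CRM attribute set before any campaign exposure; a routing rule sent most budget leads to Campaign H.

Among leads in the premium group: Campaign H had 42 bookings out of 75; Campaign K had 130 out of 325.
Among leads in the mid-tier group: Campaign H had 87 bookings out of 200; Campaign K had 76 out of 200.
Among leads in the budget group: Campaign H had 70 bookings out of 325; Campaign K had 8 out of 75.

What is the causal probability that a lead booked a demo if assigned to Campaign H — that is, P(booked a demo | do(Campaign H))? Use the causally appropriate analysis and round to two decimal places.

Nothing the campaign does changes customer segment; the imbalance is an allocation artefact. With customer segment also predicting the outcome, the pooled figure is confounded, and the within-stratum comparison is the causal one.
Standardising Campaign H to the population customer segment mix: 0.333·42/75 + 0.333·87/200 + 0.333·70/325 = 0.403.

0.40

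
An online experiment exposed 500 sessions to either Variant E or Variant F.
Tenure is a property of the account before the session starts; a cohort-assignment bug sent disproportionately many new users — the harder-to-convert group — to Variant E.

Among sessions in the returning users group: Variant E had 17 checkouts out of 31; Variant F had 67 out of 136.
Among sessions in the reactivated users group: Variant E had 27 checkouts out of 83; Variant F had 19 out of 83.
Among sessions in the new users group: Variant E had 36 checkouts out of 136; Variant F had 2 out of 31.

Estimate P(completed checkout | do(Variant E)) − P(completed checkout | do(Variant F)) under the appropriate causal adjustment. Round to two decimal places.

Variant E is higher inside every user tenure stratum but Variant F is higher in aggregate. Whether to stratify depends on how user tenure relates to the variant.
User tenure satisfies the back-door criterion: it is not a descendant of the variant, and it blocks the spurious path from variant to outcome. Adjusting for it (i.e., using the within-user tenure rates) gives the causal effect.
Adjusting over the population distribution of user tenure: 0.334·(0.548−0.493) + 0.332·(0.325−0.229) + 0.334·(0.265−0.065) = +0.117.

+0.12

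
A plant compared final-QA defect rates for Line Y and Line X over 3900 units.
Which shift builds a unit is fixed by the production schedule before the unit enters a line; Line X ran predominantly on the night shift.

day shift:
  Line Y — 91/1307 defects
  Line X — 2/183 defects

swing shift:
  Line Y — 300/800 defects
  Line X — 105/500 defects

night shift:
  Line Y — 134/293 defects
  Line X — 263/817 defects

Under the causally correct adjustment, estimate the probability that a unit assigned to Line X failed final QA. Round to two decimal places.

Here shift is a common cause — it drives both which line a case falls under and the outcome. The crude comparison mixes populations; the stratum-specific rates are the causally relevant ones.
Standardising Line X to the population shift mix: 0.382·2/183 + 0.333·105/500 + 0.285·263/817 = 0.166.

0.17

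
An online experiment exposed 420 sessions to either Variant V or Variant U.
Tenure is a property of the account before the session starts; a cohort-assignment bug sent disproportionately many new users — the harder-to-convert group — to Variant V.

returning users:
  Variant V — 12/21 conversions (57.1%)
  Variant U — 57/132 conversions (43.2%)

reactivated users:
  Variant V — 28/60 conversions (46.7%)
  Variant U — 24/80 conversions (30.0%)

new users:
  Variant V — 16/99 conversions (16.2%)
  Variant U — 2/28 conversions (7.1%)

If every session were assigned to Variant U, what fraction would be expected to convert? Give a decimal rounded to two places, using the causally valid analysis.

Since user tenure is a pre-existing factor (not a product of the variant) and it affects the outcome on its own, it is a confounder. The stratified rates, not the pooled rate, identify the causal effect.
Standardising Variant U to the population user tenure mix: 0.364·57/132 + 0.333·24/80 + 0.302·2/28 = 0.279.

0.28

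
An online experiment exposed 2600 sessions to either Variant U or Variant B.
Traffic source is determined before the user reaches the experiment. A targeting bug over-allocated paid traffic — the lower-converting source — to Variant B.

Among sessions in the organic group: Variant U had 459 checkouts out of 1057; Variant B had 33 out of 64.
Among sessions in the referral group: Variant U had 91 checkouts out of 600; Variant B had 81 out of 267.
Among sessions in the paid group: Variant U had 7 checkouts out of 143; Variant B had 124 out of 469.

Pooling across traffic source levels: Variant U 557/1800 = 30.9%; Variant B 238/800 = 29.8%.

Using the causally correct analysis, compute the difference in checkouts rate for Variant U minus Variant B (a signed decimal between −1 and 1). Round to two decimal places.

-0.14

The stratified and pooled comparisons disagree (Variant B wins within each traffic source; Variant U wins overall), so the answer turns on the causal role of traffic source.
Traffic source satisfies the back-door criterion: it is not a descendant of the variant, and it blocks the spurious path from variant to outcome. Adjusting for it (i.e., using the within-traffic source rates) gives the causal effect.
Adjusting over the population distribution of traffic source: 0.431·(0.434−0.516) + 0.333·(0.152−0.303) + 0.235·(0.049−0.264) = -0.136.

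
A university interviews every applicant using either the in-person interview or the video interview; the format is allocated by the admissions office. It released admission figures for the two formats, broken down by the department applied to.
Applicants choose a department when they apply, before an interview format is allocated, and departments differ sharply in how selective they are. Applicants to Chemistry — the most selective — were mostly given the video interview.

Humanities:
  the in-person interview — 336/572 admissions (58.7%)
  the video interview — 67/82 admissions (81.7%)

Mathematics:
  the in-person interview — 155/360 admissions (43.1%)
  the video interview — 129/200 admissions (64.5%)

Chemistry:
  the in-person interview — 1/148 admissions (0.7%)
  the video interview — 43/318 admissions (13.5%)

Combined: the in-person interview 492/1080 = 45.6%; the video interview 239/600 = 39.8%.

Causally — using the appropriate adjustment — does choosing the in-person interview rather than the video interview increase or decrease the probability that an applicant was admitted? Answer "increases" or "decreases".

decreases

Department satisfies the back-door criterion: it is not a descendant of the interview format, and it blocks the spurious path from interview format to outcome. Adjusting for it (i.e., using the within-department rates) gives the causal effect.
Within each level — Humanities: 58.7% vs 81.7%; Mathematics: 43.1% vs 64.5%; Chemistry: 0.7% vs 13.5% — the video interview is higher every time.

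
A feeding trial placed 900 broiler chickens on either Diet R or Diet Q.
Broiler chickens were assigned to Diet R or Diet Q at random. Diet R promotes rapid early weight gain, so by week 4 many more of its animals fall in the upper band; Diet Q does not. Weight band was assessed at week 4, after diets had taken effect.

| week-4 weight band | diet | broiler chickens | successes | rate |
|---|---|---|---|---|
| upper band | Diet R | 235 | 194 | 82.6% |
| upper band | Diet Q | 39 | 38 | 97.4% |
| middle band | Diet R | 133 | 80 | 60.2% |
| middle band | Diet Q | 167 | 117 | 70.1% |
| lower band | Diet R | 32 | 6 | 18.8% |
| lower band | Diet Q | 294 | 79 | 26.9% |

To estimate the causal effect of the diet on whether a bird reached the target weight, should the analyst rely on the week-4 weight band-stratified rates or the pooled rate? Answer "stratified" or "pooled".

The week-4 weight band-specific comparison favours Diet Q throughout, but the pooled figures favour Diet R. The question is whether to condition on week-4 weight band.
Week-4 weight band is downstream of the diet. One should not condition on a consequence of treatment, so the overall rates are the right comparison.
Pooled: Diet R 70.0% vs Diet Q 46.8%; Diet R is higher overall.

pooled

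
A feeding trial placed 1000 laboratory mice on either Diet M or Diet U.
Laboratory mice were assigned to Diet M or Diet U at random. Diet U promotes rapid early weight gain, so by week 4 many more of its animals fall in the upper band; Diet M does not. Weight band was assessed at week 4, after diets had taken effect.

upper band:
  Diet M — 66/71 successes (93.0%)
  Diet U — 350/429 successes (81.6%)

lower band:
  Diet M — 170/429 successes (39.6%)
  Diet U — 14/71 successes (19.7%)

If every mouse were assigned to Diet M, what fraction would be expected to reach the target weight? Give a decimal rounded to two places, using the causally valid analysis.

The week-4 weight band-specific comparison favours Diet M throughout, but the pooled figures favour Diet U. The question is whether to condition on week-4 weight band.
Week-4 weight band is downstream of the diet. One should not condition on a consequence of treatment, so the overall rates are the right comparison.
So P(outcome | do(Diet M)) is just the pooled rate for Diet M: 236/500 = 0.472.

0.47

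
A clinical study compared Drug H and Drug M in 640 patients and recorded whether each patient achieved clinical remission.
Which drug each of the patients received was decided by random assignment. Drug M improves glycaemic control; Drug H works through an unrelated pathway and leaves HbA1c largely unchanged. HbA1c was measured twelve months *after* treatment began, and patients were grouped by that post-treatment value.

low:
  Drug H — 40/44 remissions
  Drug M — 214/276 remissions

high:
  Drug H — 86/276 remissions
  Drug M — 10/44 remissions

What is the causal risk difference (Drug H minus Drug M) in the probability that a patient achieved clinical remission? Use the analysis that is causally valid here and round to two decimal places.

-0.31

Stratifying would compare drugs among patients the drugs themselves sorted into HbA1c groups — a form of selection on an intermediate. The unconditioned pooled rates give the total causal effect.
The causal difference is the pooled difference: 0.394 − 0.700 = -0.306.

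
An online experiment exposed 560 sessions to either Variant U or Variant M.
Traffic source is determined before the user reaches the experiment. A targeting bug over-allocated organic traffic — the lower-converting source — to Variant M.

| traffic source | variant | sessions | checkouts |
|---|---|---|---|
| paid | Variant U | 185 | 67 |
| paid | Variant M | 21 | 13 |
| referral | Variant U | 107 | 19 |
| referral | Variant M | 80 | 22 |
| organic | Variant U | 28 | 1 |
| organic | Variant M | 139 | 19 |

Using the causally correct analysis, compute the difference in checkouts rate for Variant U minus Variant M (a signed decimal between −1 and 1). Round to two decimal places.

The stratified and pooled comparisons disagree (Variant M wins within each traffic source; Variant U wins overall), so the answer turns on the causal role of traffic source.
Traffic source satisfies the back-door criterion: it is not a descendant of the variant, and it blocks the spurious path from variant to outcome. Adjusting for it (i.e., using the within-traffic source rates) gives the causal effect.
Adjusting over the population distribution of traffic source: 0.368·(0.362−0.619) + 0.334·(0.178−0.275) + 0.298·(0.036−0.137) = -0.157.

-0.16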